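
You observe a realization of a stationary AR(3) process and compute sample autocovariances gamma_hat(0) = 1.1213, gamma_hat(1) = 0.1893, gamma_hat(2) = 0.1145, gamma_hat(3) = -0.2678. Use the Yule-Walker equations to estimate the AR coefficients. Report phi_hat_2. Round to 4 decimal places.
\hat\phi_{2} = 0.1190

The Yule-Walker equations for an AR(p) process read, in matrix form,
  Gamma_p phi = r_p,   with   (Gamma_p)_{ij} = gamma(|i - j|),
                       (r_p)_i = gamma(i),   i,j = 1..p.
Substitute the sample gammas (Toeplitz matrix and right-hand side of size 3):
  Gamma_p = [[1.1213, 0.1893, 0.1145], [0.1893, 1.1213, 0.1893], [0.1145, 0.1893, 1.1213]]
  r_p     = [0.1893, 0.1145, -0.2678]
Written out (R1..R3):
  (R1) 1.1213 phi_1 + 0.1893 phi_2 + 0.1145 phi_3 = 0.1893
  (R2) 0.1893 phi_1 + 1.1213 phi_2 + 0.1893 phi_3 = 0.1145
  (R3) 0.1145 phi_1 + 0.1893 phi_2 + 1.1213 phi_3 = -0.2678
Gaussian elimination:
  R2 <- R2 - (0.1893/1.1213) R1 = R2 - (0.168822) R1:  1.089342 phi_2 + 0.16997 phi_3 = 0.082542
  R3 <- R3 - (0.1145/1.1213) R1 = R3 - (0.102114) R1:  0.16997 phi_2 + 1.109608 phi_3 = -0.28713
  R3 <- R3 - (0.16997/1.089342) R2 = R3 - (0.15603) R2:  1.083088 phi_3 = -0.300009
Back-substitution:
  phi_hat_3 = -0.300009 / 1.083088 = -0.276994
  phi_hat_2 = (0.082542 - (0.16997)(-0.276994)) / 1.089342 = 0.118992
  phi_hat_1 = (0.1893 - (0.1893)(0.118992) - (0.1145)(-0.276994)) / 1.1213 = 0.177018
So phi_hat = [0.1770, 0.1190, -0.2770].
Therefore phi_hat_2 = 0.1190.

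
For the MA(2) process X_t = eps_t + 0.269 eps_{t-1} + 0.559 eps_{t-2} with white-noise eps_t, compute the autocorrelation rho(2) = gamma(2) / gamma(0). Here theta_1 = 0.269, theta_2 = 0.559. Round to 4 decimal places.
\rho(2) = 0.4037

For an MA(q) process with theta_0 = 1, the autocovariance is
  gamma(k) = sigma^2 * sum_{i=0..q-k} theta_i * theta_{i+k},
and rho(k) = gamma(k) / gamma(0). Sigma^2 cancels.
  numerator   = (1)*(0.559) = 0.559.
  denominator = (1)^2 + (0.269)^2 + (0.559)^2 = 1.384842.
  rho(2) = 0.559 / 1.384842 = 0.4037.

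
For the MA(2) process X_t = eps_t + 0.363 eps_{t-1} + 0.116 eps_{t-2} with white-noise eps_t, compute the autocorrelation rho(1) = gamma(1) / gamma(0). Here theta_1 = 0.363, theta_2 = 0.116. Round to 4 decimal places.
\rho(1) = 0.3537

For an MA(q) process with theta_0 = 1, the autocovariance is
  gamma(k) = sigma^2 * sum_{i=0..q-k} theta_i * theta_{i+k},
and rho(k) = gamma(k) / gamma(0). Sigma^2 cancels.
  numerator   = (1)*(0.363) + (0.363)*(0.116) = 0.405108.
  denominator = (1)^2 + (0.363)^2 + (0.116)^2 = 1.145225.
  rho(1) = 0.405108 / 1.145225 = 0.3537.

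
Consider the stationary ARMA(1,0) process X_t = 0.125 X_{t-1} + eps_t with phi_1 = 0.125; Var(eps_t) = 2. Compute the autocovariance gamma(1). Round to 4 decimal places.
\gamma(1) = 0.2540

Multiply the model equation by X_{t-k} and take expectations. With theta_0 = psi_0 = 1 and psi_j the MA(infinity) weights, this gives
  gamma(k) - sum_i phi_i gamma(k-i) = c_k,
  c_k = sigma^2 * sum_{j=k..q} theta_j psi_{j-k}   (c_k = 0 for k > q),
using gamma(-m) = gamma(m).
Pure AR (q = 0): c_0 = sigma^2 = 2, c_k = 0 for k >= 1.
Equations for k = 0 and k = 1 (AR order 1):
  gamma(0) = phi_1 gamma(1) + c_0
  gamma(1) = phi_1 gamma(0) + c_1
Substituting the second into the first: gamma(0) (1 - phi_1^2) = c_0 + phi_1 c_1, so
  gamma(0) = c_0 / (1 - phi_1^2) = 2 / (1 - (0.125)^2) = 2 / 0.984375 = 2.031746.
  gamma(1) = phi_1 gamma(0) = (0.125)(2.031746) = 0.253968.
Therefore gamma(1) = 0.2540 (to 4 decimal places).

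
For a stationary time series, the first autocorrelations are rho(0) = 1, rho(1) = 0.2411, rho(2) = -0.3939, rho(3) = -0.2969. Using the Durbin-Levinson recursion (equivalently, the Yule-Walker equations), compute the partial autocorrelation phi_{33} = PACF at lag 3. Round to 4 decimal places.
\phi_{33} = -0.0561

The PACF at lag k is phi_{kk}, the last component of the solution
to the Yule-Walker system G_k phi = r_k where
  (G_k)_{ij} = rho(|i - j|), (r_k)_i = rho(i), i,j = 1..k.
Equivalently, Durbin-Levinson gives phi_{kk} iteratively:
  phi_{11} = rho(1)
  phi_{kk} = [rho(k) - sum_{j=1..k-1} phi_{k-1,j} rho(k-j)]
            / [1 - sum_{j=1..k-1} phi_{k-1,j} rho(j)],
  phi_{k,j} = phi_{k-1,j} - phi_{kk} phi_{k-1,k-j},  j = 1..k-1.
Step k = 1:
  phi_11 = rho(1) = 0.2411.
Step k = 2:
  phi_22 = [rho(2) - phi_11 rho(1)] / [1 - phi_11 rho(1)] = [-0.3939 - (0.2411)(0.2411)] / [1 - (0.2411)(0.2411)]
         = -0.45202921 / 0.94187079 = -0.479927.
  Update: phi_21 = phi_11 - phi_22 phi_11 = 0.2411 - (-0.479927)(0.2411) = 0.35681.
Step k = 3:
  phi_33 = [rho(3) - phi_21 rho(2) - phi_22 rho(1)] / [1 - phi_21 rho(1) - phi_22 rho(2)]
    numerator   = -0.2969 - (0.35681)(-0.3939) - (-0.479927)(0.2411) = -0.04064199
    denominator = 1 - (0.35681)(0.2411) - (-0.479927)(-0.3939) = 0.72492977
  phi_33 = -0.04064199 / 0.72492977 = -0.0561.
Therefore phi_{33} = -0.0561.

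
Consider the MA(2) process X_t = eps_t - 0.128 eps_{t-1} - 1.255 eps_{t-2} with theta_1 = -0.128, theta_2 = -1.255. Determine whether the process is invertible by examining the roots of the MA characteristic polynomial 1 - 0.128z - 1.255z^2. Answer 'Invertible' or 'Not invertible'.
\text{Not invertible}

The MA(q) characteristic polynomial is P(z) = 1 - 0.128z - 1.255z^2.
Invertibility requires all roots to lie outside the unit circle, i.e. |z| > 1 for every root.
Set 1 + (-0.128) z + (-1.255) z^2 = 0, i.e. a z^2 + b z + c = 0 with a = -1.255, b = -0.128, c = 1.
Discriminant D = b^2 - 4ac = (-0.128)^2 - 4*(-1.255)*1 = 0.016384 - (-5.02) = 5.036384.
D >= 0, so the roots are real: z = (-b +/- sqrt(D)) / (2a) = (0.128 +/- 2.244189) / (-2.51).
  z_1 = (0.128 + 2.244189) / (-2.51) = -0.9451,   |z_1| = 0.9451.
  z_2 = (0.128 - 2.244189) / (-2.51) = 0.8431,   |z_2| = 0.8431.
Moduli of all roots: 0.9451, 0.8431.
All moduli strictly greater than 1? No.
Verdict: Not invertible.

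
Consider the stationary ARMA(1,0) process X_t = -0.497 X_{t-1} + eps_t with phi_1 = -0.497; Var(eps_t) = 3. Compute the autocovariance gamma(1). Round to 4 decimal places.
\gamma(1) = -1.9801

Multiply the model equation by X_{t-k} and take expectations. With theta_0 = psi_0 = 1 and psi_j the MA(infinity) weights, this gives
  gamma(k) - sum_i phi_i gamma(k-i) = c_k,
  c_k = sigma^2 * sum_{j=k..q} theta_j psi_{j-k}   (c_k = 0 for k > q),
using gamma(-m) = gamma(m).
Pure AR (q = 0): c_0 = sigma^2 = 3, c_k = 0 for k >= 1.
Equations for k = 0 and k = 1 (AR order 1):
  gamma(0) = phi_1 gamma(1) + c_0
  gamma(1) = phi_1 gamma(0) + c_1
Substituting the second into the first: gamma(0) (1 - phi_1^2) = c_0 + phi_1 c_1, so
  gamma(0) = c_0 / (1 - phi_1^2) = 3 / (1 - (-0.497)^2) = 3 / 0.752991 = 3.984111.
  gamma(1) = phi_1 gamma(0) = (-0.497)(3.984111) = -1.980103.
Therefore gamma(1) = -1.9801 (to 4 decimal places).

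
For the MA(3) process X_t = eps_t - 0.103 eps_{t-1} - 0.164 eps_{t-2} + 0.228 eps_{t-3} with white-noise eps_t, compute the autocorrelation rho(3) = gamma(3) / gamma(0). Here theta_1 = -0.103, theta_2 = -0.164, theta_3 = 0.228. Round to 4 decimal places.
\rho(3) = 0.2093

For an MA(q) process with theta_0 = 1, the autocovariance is
  gamma(k) = sigma^2 * sum_{i=0..q-k} theta_i * theta_{i+k},
and rho(k) = gamma(k) / gamma(0). Sigma^2 cancels.
  numerator   = (1)*(0.228) = 0.228.
  denominator = (1)^2 + (-0.103)^2 + (-0.164)^2 + (0.228)^2 = 1.089489.
  rho(3) = 0.228 / 1.089489 = 0.2093.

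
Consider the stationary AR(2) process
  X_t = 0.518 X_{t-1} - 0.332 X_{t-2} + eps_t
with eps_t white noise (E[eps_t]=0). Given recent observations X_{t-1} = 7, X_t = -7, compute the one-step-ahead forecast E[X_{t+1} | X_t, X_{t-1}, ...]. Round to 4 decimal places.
E[X_{t+1} \mid \mathcal F_t] = -5.9500

For an AR(p) model X_t = c + sum_i phi_i X_{t-i} + eps_t, the
one-step-ahead conditional mean is
  E[X_{t+1} | X_t, ...] = c + sum_i phi_i X_{t+1-i}.
Substitute known values:
  E[X_{t+1} | ...] = (0.518) * (-7) + (-0.332) * (7)
                   = -5.9500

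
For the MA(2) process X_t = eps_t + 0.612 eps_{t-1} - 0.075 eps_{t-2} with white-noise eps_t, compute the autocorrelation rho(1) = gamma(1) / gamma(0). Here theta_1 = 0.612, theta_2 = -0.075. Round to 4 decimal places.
\rho(1) = 0.4102

For an MA(q) process with theta_0 = 1, the autocovariance is
  gamma(k) = sigma^2 * sum_{i=0..q-k} theta_i * theta_{i+k},
and rho(k) = gamma(k) / gamma(0). Sigma^2 cancels.
  numerator   = (1)*(0.612) + (0.612)*(-0.075) = 0.5661.
  denominator = (1)^2 + (0.612)^2 + (-0.075)^2 = 1.380169.
  rho(1) = 0.5661 / 1.380169 = 0.4102.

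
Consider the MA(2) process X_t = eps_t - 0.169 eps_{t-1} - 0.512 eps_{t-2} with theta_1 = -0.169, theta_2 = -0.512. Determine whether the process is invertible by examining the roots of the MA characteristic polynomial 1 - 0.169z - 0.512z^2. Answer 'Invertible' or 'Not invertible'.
\text{Invertible}

The MA(q) characteristic polynomial is P(z) = 1 - 0.169z - 0.512z^2.
Invertibility requires all roots to lie outside the unit circle, i.e. |z| > 1 for every root.
Set 1 + (-0.169) z + (-0.512) z^2 = 0, i.e. a z^2 + b z + c = 0 with a = -0.512, b = -0.169, c = 1.
Discriminant D = b^2 - 4ac = (-0.169)^2 - 4*(-0.512)*1 = 0.028561 - (-2.048) = 2.076561.
D >= 0, so the roots are real: z = (-b +/- sqrt(D)) / (2a) = (0.169 +/- 1.441028) / (-1.024).
  z_1 = (0.169 + 1.441028) / (-1.024) = -1.5723,   |z_1| = 1.5723.
  z_2 = (0.169 - 1.441028) / (-1.024) = 1.2422,   |z_2| = 1.2422.
Moduli of all roots: 1.5723, 1.2422.
All moduli strictly greater than 1? Yes.
Verdict: Invertible.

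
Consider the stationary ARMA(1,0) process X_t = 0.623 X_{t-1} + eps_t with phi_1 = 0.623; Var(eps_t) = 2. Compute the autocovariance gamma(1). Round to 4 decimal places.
\gamma(1) = 2.0364

Multiply the model equation by X_{t-k} and take expectations. With theta_0 = psi_0 = 1 and psi_j the MA(infinity) weights, this gives
  gamma(k) - sum_i phi_i gamma(k-i) = c_k,
  c_k = sigma^2 * sum_{j=k..q} theta_j psi_{j-k}   (c_k = 0 for k > q),
using gamma(-m) = gamma(m).
Pure AR (q = 0): c_0 = sigma^2 = 2, c_k = 0 for k >= 1.
Equations for k = 0 and k = 1 (AR order 1):
  gamma(0) = phi_1 gamma(1) + c_0
  gamma(1) = phi_1 gamma(0) + c_1
Substituting the second into the first: gamma(0) (1 - phi_1^2) = c_0 + phi_1 c_1, so
  gamma(0) = c_0 / (1 - phi_1^2) = 2 / (1 - (0.623)^2) = 2 / 0.611871 = 3.268663.
  gamma(1) = phi_1 gamma(0) = (0.623)(3.268663) = 2.036377.
Therefore gamma(1) = 2.0364 (to 4 decimal places).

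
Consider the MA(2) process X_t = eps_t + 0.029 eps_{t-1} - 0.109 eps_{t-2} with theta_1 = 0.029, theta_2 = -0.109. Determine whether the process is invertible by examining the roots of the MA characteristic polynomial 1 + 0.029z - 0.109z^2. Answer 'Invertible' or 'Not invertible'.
\text{Invertible}

The MA(q) characteristic polynomial is P(z) = 1 + 0.029z - 0.109z^2.
Invertibility requires all roots to lie outside the unit circle, i.e. |z| > 1 for every root.
Set 1 + (0.029) z + (-0.109) z^2 = 0, i.e. a z^2 + b z + c = 0 with a = -0.109, b = 0.029, c = 1.
Discriminant D = b^2 - 4ac = (0.029)^2 - 4*(-0.109)*1 = 0.000841 - (-0.436) = 0.436841.
D >= 0, so the roots are real: z = (-b +/- sqrt(D)) / (2a) = (-0.029 +/- 0.660939) / (-0.218).
  z_1 = (-0.029 + 0.660939) / (-0.218) = -2.8988,   |z_1| = 2.8988.
  z_2 = (-0.029 - 0.660939) / (-0.218) = 3.1649,   |z_2| = 3.1649.
Moduli of all roots: 2.8988, 3.1649.
All moduli strictly greater than 1? Yes.
Verdict: Invertible.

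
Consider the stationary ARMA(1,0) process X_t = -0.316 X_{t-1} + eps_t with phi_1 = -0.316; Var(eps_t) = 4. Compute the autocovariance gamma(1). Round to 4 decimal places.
\gamma(1) = -1.4042

Multiply the model equation by X_{t-k} and take expectations. With theta_0 = psi_0 = 1 and psi_j the MA(infinity) weights, this gives
  gamma(k) - sum_i phi_i gamma(k-i) = c_k,
  c_k = sigma^2 * sum_{j=k..q} theta_j psi_{j-k}   (c_k = 0 for k > q),
using gamma(-m) = gamma(m).
Pure AR (q = 0): c_0 = sigma^2 = 4, c_k = 0 for k >= 1.
Equations for k = 0 and k = 1 (AR order 1):
  gamma(0) = phi_1 gamma(1) + c_0
  gamma(1) = phi_1 gamma(0) + c_1
Substituting the second into the first: gamma(0) (1 - phi_1^2) = c_0 + phi_1 c_1, so
  gamma(0) = c_0 / (1 - phi_1^2) = 4 / (1 - (-0.316)^2) = 4 / 0.900144 = 4.443733.
  gamma(1) = phi_1 gamma(0) = (-0.316)(4.443733) = -1.40422.
Therefore gamma(1) = -1.4042 (to 4 decimal places).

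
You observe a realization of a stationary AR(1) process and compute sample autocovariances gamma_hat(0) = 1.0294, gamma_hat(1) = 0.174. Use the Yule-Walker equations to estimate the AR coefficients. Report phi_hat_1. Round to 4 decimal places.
\hat\phi_{1} = 0.1690

The Yule-Walker equations for an AR(p) process read, in matrix form,
  Gamma_p phi = r_p,   with   (Gamma_p)_{ij} = gamma(|i - j|),
                       (r_p)_i = gamma(i),   i,j = 1..p.
Substitute the sample gammas (Toeplitz matrix and right-hand side of size 1):
  Gamma_p = [[1.0294]]
  r_p     = [0.174]
With p = 1 this is the single equation gamma(0) phi_1 = gamma(1):
  phi_hat_1 = gamma(1) / gamma(0) = 0.174 / 1.0294 = 0.1690.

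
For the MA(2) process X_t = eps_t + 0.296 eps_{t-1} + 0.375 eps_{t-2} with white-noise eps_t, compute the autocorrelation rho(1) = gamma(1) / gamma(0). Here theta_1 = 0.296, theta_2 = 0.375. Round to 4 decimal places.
\rho(1) = 0.3314

For an MA(q) process with theta_0 = 1, the autocovariance is
  gamma(k) = sigma^2 * sum_{i=0..q-k} theta_i * theta_{i+k},
and rho(k) = gamma(k) / gamma(0). Sigma^2 cancels.
  numerator   = (1)*(0.296) + (0.296)*(0.375) = 0.407.
  denominator = (1)^2 + (0.296)^2 + (0.375)^2 = 1.228241.
  rho(1) = 0.407 / 1.228241 = 0.3314.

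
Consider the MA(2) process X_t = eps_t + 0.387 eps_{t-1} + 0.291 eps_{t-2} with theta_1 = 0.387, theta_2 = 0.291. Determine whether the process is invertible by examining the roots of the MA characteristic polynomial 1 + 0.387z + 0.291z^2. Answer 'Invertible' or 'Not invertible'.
\text{Invertible}

The MA(q) characteristic polynomial is P(z) = 1 + 0.387z + 0.291z^2.
Invertibility requires all roots to lie outside the unit circle, i.e. |z| > 1 for every root.
Set 1 + (0.387) z + (0.291) z^2 = 0, i.e. a z^2 + b z + c = 0 with a = 0.291, b = 0.387, c = 1.
Discriminant D = b^2 - 4ac = (0.387)^2 - 4*(0.291)*1 = 0.149769 - (1.164) = -1.014231.
D < 0, so the roots are the complex-conjugate pair z = (-b +/- i sqrt(-D)) / (2a) = -0.6649 +/- 1.7304i.
For a conjugate pair |z|^2 = z * conj(z) = (product of roots) = c/a = 1/(0.291) = 3.436426, so |z| = sqrt(3.436426) = 1.8538 for both roots.
Moduli of all roots: 1.8538, 1.8538.
All moduli strictly greater than 1? Yes.
Verdict: Invertible.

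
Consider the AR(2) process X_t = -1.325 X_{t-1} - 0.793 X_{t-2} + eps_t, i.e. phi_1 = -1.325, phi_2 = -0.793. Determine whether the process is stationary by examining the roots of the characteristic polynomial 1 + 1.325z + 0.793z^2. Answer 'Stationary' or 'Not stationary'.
\text{Stationary}

The AR(p) characteristic polynomial is P(z) = 1 + 1.325z + 0.793z^2.
Stationarity requires all roots to lie outside the unit circle, i.e. |z| > 1 for every root.
Set 1 + (1.325) z + (0.793) z^2 = 0, i.e. a z^2 + b z + c = 0 with a = 0.793, b = 1.325, c = 1.
Discriminant D = b^2 - 4ac = (1.325)^2 - 4*(0.793)*1 = 1.755625 - (3.172) = -1.416375.
D < 0, so the roots are the complex-conjugate pair z = (-b +/- i sqrt(-D)) / (2a) = -0.8354 +/- 0.7504i.
For a conjugate pair |z|^2 = z * conj(z) = (product of roots) = c/a = 1/(0.793) = 1.261034, so |z| = sqrt(1.261034) = 1.123 for both roots.
Moduli of all roots: 1.1230, 1.1230.
All moduli strictly greater than 1? Yes.
Verdict: Stationary.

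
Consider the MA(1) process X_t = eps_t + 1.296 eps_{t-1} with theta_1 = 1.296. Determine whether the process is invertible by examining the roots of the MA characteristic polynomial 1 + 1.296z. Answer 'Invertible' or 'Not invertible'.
\text{Not invertible}

The MA(q) characteristic polynomial is P(z) = 1 + 1.296z.
Invertibility requires all roots to lie outside the unit circle, i.e. |z| > 1 for every root.
This is linear in z: 1 + (1.296) z = 0  =>  z = -1/(1.296) = -0.771605,  |z| = 0.771605.
Moduli of all roots: 0.7716.
All moduli strictly greater than 1? No.
Verdict: Not invertible.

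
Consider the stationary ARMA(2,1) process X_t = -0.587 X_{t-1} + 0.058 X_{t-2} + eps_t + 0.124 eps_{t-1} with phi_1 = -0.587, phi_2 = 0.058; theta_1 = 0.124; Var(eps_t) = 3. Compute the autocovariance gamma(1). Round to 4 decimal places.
\gamma(1) = -2.2448

Multiply the model equation by X_{t-k} and take expectations. With theta_0 = psi_0 = 1 and psi_j the MA(infinity) weights, this gives
  gamma(k) - sum_i phi_i gamma(k-i) = c_k,
  c_k = sigma^2 * sum_{j=k..q} theta_j psi_{j-k}   (c_k = 0 for k > q),
using gamma(-m) = gamma(m).
psi-weights needed (psi_j = theta_j + sum_i phi_i psi_{j-i}):
  psi_1 = theta_1 + phi_1 = 0.124 + (-0.587) = -0.463
Right-hand sides:
  c_0 = sigma^2 (1 + theta_1 psi_1) = 3 * (1 + (0.124)(-0.463)) = 3 * 0.942588 = 2.827764
  c_1 = sigma^2 theta_1 = 3 * (0.124) = 0.372
  c_2 = 0
Equations for k = 0, 1, 2 (AR order 2, c_2 = 0):
  (E0) gamma(0) = phi_1 gamma(1) + phi_2 gamma(2) + c_0
  (E1) gamma(1) = phi_1 gamma(0) + phi_2 gamma(1) + c_1
  (E2) gamma(2) = phi_1 gamma(1) + phi_2 gamma(0)
From (E1): gamma(1) = A gamma(0) + B with
  A = phi_1 / (1 - phi_2) = -0.587 / 0.942 = -0.623142,   B = c_1 / (1 - phi_2) = 0.372 / 0.942 = 0.394904.
Insert (E2) into (E0): gamma(0) (1 - phi_2^2) = phi_1 (1 + phi_2) gamma(1) + c_0.
  phi_1 (1 + phi_2) = (-0.587)(1.058) = -0.621046,   1 - phi_2^2 = 0.996636.
Replace gamma(1) by A gamma(0) + B and collect gamma(0):
  gamma(0) [0.996636 - (-0.621046)(-0.623142)] = (-0.621046)(0.394904) + 2.827764
  gamma(0) * 0.609636 = 2.58251
  gamma(0) = 2.58251 / 0.609636 = 4.236151.
  gamma(1) = A gamma(0) + B = (-0.623142)(4.236151) + (0.394904) = -2.24482.
Therefore gamma(1) = -2.2448 (to 4 decimal places).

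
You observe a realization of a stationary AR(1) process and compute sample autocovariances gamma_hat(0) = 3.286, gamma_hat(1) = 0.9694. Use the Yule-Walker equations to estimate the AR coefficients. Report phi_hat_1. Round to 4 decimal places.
\hat\phi_{1} = 0.2950

The Yule-Walker equations for an AR(p) process read, in matrix form,
  Gamma_p phi = r_p,   with   (Gamma_p)_{ij} = gamma(|i - j|),
                       (r_p)_i = gamma(i),   i,j = 1..p.
Substitute the sample gammas (Toeplitz matrix and right-hand side of size 1):
  Gamma_p = [[3.286]]
  r_p     = [0.9694]
With p = 1 this is the single equation gamma(0) phi_1 = gamma(1):
  phi_hat_1 = gamma(1) / gamma(0) = 0.9694 / 3.286 = 0.2950.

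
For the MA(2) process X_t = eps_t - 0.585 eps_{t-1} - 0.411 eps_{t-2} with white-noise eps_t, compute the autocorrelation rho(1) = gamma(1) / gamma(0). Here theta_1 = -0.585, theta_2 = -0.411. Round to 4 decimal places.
\rho(1) = -0.2280

For an MA(q) process with theta_0 = 1, the autocovariance is
  gamma(k) = sigma^2 * sum_{i=0..q-k} theta_i * theta_{i+k},
and rho(k) = gamma(k) / gamma(0). Sigma^2 cancels.
  numerator   = (1)*(-0.585) + (-0.585)*(-0.411) = -0.344565.
  denominator = (1)^2 + (-0.585)^2 + (-0.411)^2 = 1.511146.
  rho(1) = -0.344565 / 1.511146 = -0.2280.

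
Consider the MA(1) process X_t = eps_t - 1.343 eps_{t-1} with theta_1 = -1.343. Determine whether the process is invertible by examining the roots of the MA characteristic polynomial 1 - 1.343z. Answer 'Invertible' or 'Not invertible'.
\text{Not invertible}

The MA(q) characteristic polynomial is P(z) = 1 - 1.343z.
Invertibility requires all roots to lie outside the unit circle, i.e. |z| > 1 for every root.
This is linear in z: 1 + (-1.343) z = 0  =>  z = -1/(-1.343) = 0.744602,  |z| = 0.744602.
Moduli of all roots: 0.7446.
All moduli strictly greater than 1? No.
Verdict: Not invertible.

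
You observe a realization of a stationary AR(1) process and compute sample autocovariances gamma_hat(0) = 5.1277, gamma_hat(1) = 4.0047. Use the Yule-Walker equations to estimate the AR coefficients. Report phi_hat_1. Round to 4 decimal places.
\hat\phi_{1} = 0.7810

The Yule-Walker equations for an AR(p) process read, in matrix form,
  Gamma_p phi = r_p,   with   (Gamma_p)_{ij} = gamma(|i - j|),
                       (r_p)_i = gamma(i),   i,j = 1..p.
Substitute the sample gammas (Toeplitz matrix and right-hand side of size 1):
  Gamma_p = [[5.1277]]
  r_p     = [4.0047]
With p = 1 this is the single equation gamma(0) phi_1 = gamma(1):
  phi_hat_1 = gamma(1) / gamma(0) = 4.0047 / 5.1277 = 0.7810.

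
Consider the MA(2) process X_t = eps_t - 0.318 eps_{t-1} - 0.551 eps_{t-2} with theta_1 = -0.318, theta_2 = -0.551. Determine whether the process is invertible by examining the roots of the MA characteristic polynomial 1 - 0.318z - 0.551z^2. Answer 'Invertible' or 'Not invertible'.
\text{Invertible}

The MA(q) characteristic polynomial is P(z) = 1 - 0.318z - 0.551z^2.
Invertibility requires all roots to lie outside the unit circle, i.e. |z| > 1 for every root.
Set 1 + (-0.318) z + (-0.551) z^2 = 0, i.e. a z^2 + b z + c = 0 with a = -0.551, b = -0.318, c = 1.
Discriminant D = b^2 - 4ac = (-0.318)^2 - 4*(-0.551)*1 = 0.101124 - (-2.204) = 2.305124.
D >= 0, so the roots are real: z = (-b +/- sqrt(D)) / (2a) = (0.318 +/- 1.518263) / (-1.102).
  z_1 = (0.318 + 1.518263) / (-1.102) = -1.6663,   |z_1| = 1.6663.
  z_2 = (0.318 - 1.518263) / (-1.102) = 1.0892,   |z_2| = 1.0892.
Moduli of all roots: 1.6663, 1.0892.
All moduli strictly greater than 1? Yes.
Verdict: Invertible.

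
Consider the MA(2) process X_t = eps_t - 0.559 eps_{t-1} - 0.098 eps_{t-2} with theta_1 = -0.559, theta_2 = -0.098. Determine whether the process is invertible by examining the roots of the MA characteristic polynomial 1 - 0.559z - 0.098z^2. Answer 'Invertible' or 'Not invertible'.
\text{Invertible}

The MA(q) characteristic polynomial is P(z) = 1 - 0.559z - 0.098z^2.
Invertibility requires all roots to lie outside the unit circle, i.e. |z| > 1 for every root.
Set 1 + (-0.559) z + (-0.098) z^2 = 0, i.e. a z^2 + b z + c = 0 with a = -0.098, b = -0.559, c = 1.
Discriminant D = b^2 - 4ac = (-0.559)^2 - 4*(-0.098)*1 = 0.312481 - (-0.392) = 0.704481.
D >= 0, so the roots are real: z = (-b +/- sqrt(D)) / (2a) = (0.559 +/- 0.839334) / (-0.196).
  z_1 = (0.559 + 0.839334) / (-0.196) = -7.1344,   |z_1| = 7.1344.
  z_2 = (0.559 - 0.839334) / (-0.196) = 1.4303,   |z_2| = 1.4303.
Moduli of all roots: 7.1344, 1.4303.
All moduli strictly greater than 1? Yes.
Verdict: Invertible.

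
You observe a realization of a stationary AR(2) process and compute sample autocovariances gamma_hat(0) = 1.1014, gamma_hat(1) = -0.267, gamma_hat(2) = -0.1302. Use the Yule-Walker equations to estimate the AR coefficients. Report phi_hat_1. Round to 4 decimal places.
\hat\phi_{1} = -0.2880

The Yule-Walker equations for an AR(p) process read, in matrix form,
  Gamma_p phi = r_p,   with   (Gamma_p)_{ij} = gamma(|i - j|),
                       (r_p)_i = gamma(i),   i,j = 1..p.
Substitute the sample gammas (Toeplitz matrix and right-hand side of size 2):
  Gamma_p = [[1.1014, -0.267], [-0.267, 1.1014]]
  r_p     = [-0.267, -0.1302]
Written out:
  1.1014 phi_1 - 0.267 phi_2 = -0.267
  -0.267 phi_1 + 1.1014 phi_2 = -0.1302
Solve by Cramer's rule:
  det = gamma(0)^2 - gamma(1)^2 = (1.1014)^2 - (-0.267)^2 = 1.21308196 - 0.071289 = 1.14179296
  phi_hat_1 = [gamma(1) gamma(0) - gamma(1) gamma(2)] / det = [(-0.267)(1.1014) - (-0.267)(-0.1302)] / 1.14179296 = -0.3288372 / 1.14179296 = -0.288
  phi_hat_2 = [gamma(0) gamma(2) - gamma(1)^2] / det = [(1.1014)(-0.1302) - (-0.267)^2] / 1.14179296 = -0.21469128 / 1.14179296 = -0.188
So phi_hat = [-0.2880, -0.1880].
Therefore phi_hat_1 = -0.2880.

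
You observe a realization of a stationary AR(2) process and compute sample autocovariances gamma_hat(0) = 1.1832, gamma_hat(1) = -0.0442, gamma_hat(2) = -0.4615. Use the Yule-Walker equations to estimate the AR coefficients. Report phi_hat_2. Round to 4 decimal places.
\hat\phi_{2} = -0.3920

The Yule-Walker equations for an AR(p) process read, in matrix form,
  Gamma_p phi = r_p,   with   (Gamma_p)_{ij} = gamma(|i - j|),
                       (r_p)_i = gamma(i),   i,j = 1..p.
Substitute the sample gammas (Toeplitz matrix and right-hand side of size 2):
  Gamma_p = [[1.1832, -0.0442], [-0.0442, 1.1832]]
  r_p     = [-0.0442, -0.4615]
Written out:
  1.1832 phi_1 - 0.0442 phi_2 = -0.0442
  -0.0442 phi_1 + 1.1832 phi_2 = -0.4615
Solve by Cramer's rule:
  det = gamma(0)^2 - gamma(1)^2 = (1.1832)^2 - (-0.0442)^2 = 1.39996224 - 0.00195364 = 1.3980086
  phi_hat_1 = [gamma(1) gamma(0) - gamma(1) gamma(2)] / det = [(-0.0442)(1.1832) - (-0.0442)(-0.4615)] / 1.3980086 = -0.07269574 / 1.3980086 = -0.052
  phi_hat_2 = [gamma(0) gamma(2) - gamma(1)^2] / det = [(1.1832)(-0.4615) - (-0.0442)^2] / 1.3980086 = -0.54800044 / 1.3980086 = -0.392
So phi_hat = [-0.0520, -0.3920].
Therefore phi_hat_2 = -0.3920.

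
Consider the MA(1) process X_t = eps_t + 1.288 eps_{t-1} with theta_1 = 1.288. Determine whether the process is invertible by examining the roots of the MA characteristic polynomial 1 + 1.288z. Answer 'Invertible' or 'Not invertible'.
\text{Not invertible}

The MA(q) characteristic polynomial is P(z) = 1 + 1.288z.
Invertibility requires all roots to lie outside the unit circle, i.e. |z| > 1 for every root.
This is linear in z: 1 + (1.288) z = 0  =>  z = -1/(1.288) = -0.776398,  |z| = 0.776398.
Moduli of all roots: 0.7764.
All moduli strictly greater than 1? No.
Verdict: Not invertible.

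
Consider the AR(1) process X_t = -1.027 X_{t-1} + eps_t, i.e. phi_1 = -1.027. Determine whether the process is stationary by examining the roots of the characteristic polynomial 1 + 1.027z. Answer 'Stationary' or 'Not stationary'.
\text{Not stationary}

The AR(p) characteristic polynomial is P(z) = 1 + 1.027z.
Stationarity requires all roots to lie outside the unit circle, i.e. |z| > 1 for every root.
This is linear in z: 1 + (1.027) z = 0  =>  z = -1/(1.027) = -0.97371,  |z| = 0.97371.
Moduli of all roots: 0.9737.
All moduli strictly greater than 1? No.
Verdict: Not stationary.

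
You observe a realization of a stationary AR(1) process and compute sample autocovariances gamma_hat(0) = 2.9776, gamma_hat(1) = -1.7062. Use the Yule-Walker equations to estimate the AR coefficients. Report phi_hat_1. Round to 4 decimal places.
\hat\phi_{1} = -0.5730

The Yule-Walker equations for an AR(p) process read, in matrix form,
  Gamma_p phi = r_p,   with   (Gamma_p)_{ij} = gamma(|i - j|),
                       (r_p)_i = gamma(i),   i,j = 1..p.
Substitute the sample gammas (Toeplitz matrix and right-hand side of size 1):
  Gamma_p = [[2.9776]]
  r_p     = [-1.7062]
With p = 1 this is the single equation gamma(0) phi_1 = gamma(1):
  phi_hat_1 = gamma(1) / gamma(0) = -1.7062 / 2.9776 = -0.5730.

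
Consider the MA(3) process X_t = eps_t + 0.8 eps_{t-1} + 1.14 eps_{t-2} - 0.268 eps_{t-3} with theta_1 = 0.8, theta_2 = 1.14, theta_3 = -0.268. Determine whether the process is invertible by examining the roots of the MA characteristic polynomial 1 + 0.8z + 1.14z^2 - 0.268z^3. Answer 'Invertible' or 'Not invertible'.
\text{Not invertible}

The MA(q) characteristic polynomial is P(z) = 1 + 0.8z + 1.14z^2 - 0.268z^3.
Invertibility requires all roots to lie outside the unit circle, i.e. |z| > 1 for every root.
Degree 3: look for a simple real root z0 first, then factor out (1 - z/z0) and solve the remaining quadratic.
Testing z0 = 5: P(5) = 1 + (0.8)(5) + (1.14)(5)^2 + (-0.268)(5)^3
  = 1 + (4) + (28.5) + (-33.5) = 0.  So z_0 = 5 is a root, |z_0| = 5.
Divide out the factor (1 - 0.2 z) = (1 - z/z0) (since 1/z0 = 0.2):
  P(z) = (1 - 0.2 z)(1 + (1) z + (1.34) z^2)
  [check: z-coef 1 - (0.2) = 0.8; z^2-coef 1.34 - (0.2)(1) = 1.14; z^3-coef -(0.2)(1.34) = -0.268.]
Remaining roots from the quadratic factor 1 + (1) z + (1.34) z^2:
  Set 1 + (1) z + (1.34) z^2 = 0, i.e. a z^2 + b z + c = 0 with a = 1.34, b = 1, c = 1.
  Discriminant D = b^2 - 4ac = (1)^2 - 4*(1.34)*1 = 1 - (5.36) = -4.36.
  D < 0, so the roots are the complex-conjugate pair z = (-b +/- i sqrt(-D)) / (2a) = -0.3731 +/- 0.7791i.
  For a conjugate pair |z|^2 = z * conj(z) = (product of roots) = c/a = 1/(1.34) = 0.746269, so |z| = sqrt(0.746269) = 0.8639 for both roots.
Moduli of all roots: 5.0000, 0.8639, 0.8639.
All moduli strictly greater than 1? No.
Verdict: Not invertible.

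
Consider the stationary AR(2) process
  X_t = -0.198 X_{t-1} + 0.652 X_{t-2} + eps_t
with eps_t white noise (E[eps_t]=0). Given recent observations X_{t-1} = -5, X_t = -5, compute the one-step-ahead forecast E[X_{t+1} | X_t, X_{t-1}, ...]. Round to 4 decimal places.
E[X_{t+1} \mid \mathcal F_t] = -2.2700

For an AR(p) model X_t = c + sum_i phi_i X_{t-i} + eps_t, the
one-step-ahead conditional mean is
  E[X_{t+1} | X_t, ...] = c + sum_i phi_i X_{t+1-i}.
Substitute known values:
  E[X_{t+1} | ...] = (-0.198) * (-5) + (0.652) * (-5)
                   = -2.2700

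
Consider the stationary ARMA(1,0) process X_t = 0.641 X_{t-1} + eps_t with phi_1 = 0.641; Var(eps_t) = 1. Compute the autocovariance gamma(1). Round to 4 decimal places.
\gamma(1) = 1.0881

Multiply the model equation by X_{t-k} and take expectations. With theta_0 = psi_0 = 1 and psi_j the MA(infinity) weights, this gives
  gamma(k) - sum_i phi_i gamma(k-i) = c_k,
  c_k = sigma^2 * sum_{j=k..q} theta_j psi_{j-k}   (c_k = 0 for k > q),
using gamma(-m) = gamma(m).
Pure AR (q = 0): c_0 = sigma^2 = 1, c_k = 0 for k >= 1.
Equations for k = 0 and k = 1 (AR order 1):
  gamma(0) = phi_1 gamma(1) + c_0
  gamma(1) = phi_1 gamma(0) + c_1
Substituting the second into the first: gamma(0) (1 - phi_1^2) = c_0 + phi_1 c_1, so
  gamma(0) = c_0 / (1 - phi_1^2) = 1 / (1 - (0.641)^2) = 1 / 0.589119 = 1.69745.
  gamma(1) = phi_1 gamma(0) = (0.641)(1.69745) = 1.088065.
Therefore gamma(1) = 1.0881 (to 4 decimal places).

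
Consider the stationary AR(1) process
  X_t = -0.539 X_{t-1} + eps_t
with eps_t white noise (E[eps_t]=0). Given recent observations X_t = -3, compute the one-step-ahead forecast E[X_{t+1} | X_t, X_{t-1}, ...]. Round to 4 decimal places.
E[X_{t+1} \mid \mathcal F_t] = 1.6170

For an AR(p) model X_t = c + sum_i phi_i X_{t-i} + eps_t, the
one-step-ahead conditional mean is
  E[X_{t+1} | X_t, ...] = c + sum_i phi_i X_{t+1-i}.
Substitute known values:
  E[X_{t+1} | ...] = (-0.539) * (-3)
                   = 1.6170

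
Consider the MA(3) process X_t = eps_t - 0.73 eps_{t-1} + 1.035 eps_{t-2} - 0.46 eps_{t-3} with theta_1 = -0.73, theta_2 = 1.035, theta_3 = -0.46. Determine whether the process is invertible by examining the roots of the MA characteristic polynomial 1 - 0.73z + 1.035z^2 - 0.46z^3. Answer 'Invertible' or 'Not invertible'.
\text{Invertible}

The MA(q) characteristic polynomial is P(z) = 1 - 0.73z + 1.035z^2 - 0.46z^3.
Invertibility requires all roots to lie outside the unit circle, i.e. |z| > 1 for every root.
Degree 3: look for a simple real root z0 first, then factor out (1 - z/z0) and solve the remaining quadratic.
Testing z0 = 2: P(2) = 1 + (-0.73)(2) + (1.035)(2)^2 + (-0.46)(2)^3
  = 1 + (-1.46) + (4.14) + (-3.68) = 0.  So z_0 = 2 is a root, |z_0| = 2.
Divide out the factor (1 - 0.5 z) = (1 - z/z0) (since 1/z0 = 0.5):
  P(z) = (1 - 0.5 z)(1 + (-0.23) z + (0.92) z^2)
  [check: z-coef -0.23 - (0.5) = -0.73; z^2-coef 0.92 - (0.5)(-0.23) = 1.035; z^3-coef -(0.5)(0.92) = -0.46.]
Remaining roots from the quadratic factor 1 + (-0.23) z + (0.92) z^2:
  Set 1 + (-0.23) z + (0.92) z^2 = 0, i.e. a z^2 + b z + c = 0 with a = 0.92, b = -0.23, c = 1.
  Discriminant D = b^2 - 4ac = (-0.23)^2 - 4*(0.92)*1 = 0.0529 - (3.68) = -3.6271.
  D < 0, so the roots are the complex-conjugate pair z = (-b +/- i sqrt(-D)) / (2a) = 0.125 +/- 1.0351i.
  For a conjugate pair |z|^2 = z * conj(z) = (product of roots) = c/a = 1/(0.92) = 1.086957, so |z| = sqrt(1.086957) = 1.0426 for both roots.
Moduli of all roots: 2.0000, 1.0426, 1.0426.
All moduli strictly greater than 1? Yes.
Verdict: Invertible.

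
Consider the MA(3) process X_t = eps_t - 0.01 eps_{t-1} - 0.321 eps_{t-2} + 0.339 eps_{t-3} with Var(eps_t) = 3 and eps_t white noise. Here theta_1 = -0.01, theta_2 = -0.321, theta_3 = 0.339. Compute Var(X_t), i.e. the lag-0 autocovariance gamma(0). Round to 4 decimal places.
\gamma(0) = 3.6542

For an MA(q) process X_t = eps_t + sum_i theta_i eps_{t-i} with
Var(eps_t) = sigma^2, the variance is
  gamma(0) = sigma^2 * (1 + sum_i theta_i^2).
  sum_i theta_i^2 = (-0.01)^2 + (-0.321)^2 + (0.339)^2 = 0.0001 + 0.103041 + 0.114921 = 0.218062.
  gamma(0) = 3 * (1 + 0.218062) = 3 * 1.218062 = 3.654186, which rounds to 3.6542.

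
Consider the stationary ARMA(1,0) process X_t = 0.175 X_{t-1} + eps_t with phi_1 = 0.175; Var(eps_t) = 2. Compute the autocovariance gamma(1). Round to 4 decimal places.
\gamma(1) = 0.3611

Multiply the model equation by X_{t-k} and take expectations. With theta_0 = psi_0 = 1 and psi_j the MA(infinity) weights, this gives
  gamma(k) - sum_i phi_i gamma(k-i) = c_k,
  c_k = sigma^2 * sum_{j=k..q} theta_j psi_{j-k}   (c_k = 0 for k > q),
using gamma(-m) = gamma(m).
Pure AR (q = 0): c_0 = sigma^2 = 2, c_k = 0 for k >= 1.
Equations for k = 0 and k = 1 (AR order 1):
  gamma(0) = phi_1 gamma(1) + c_0
  gamma(1) = phi_1 gamma(0) + c_1
Substituting the second into the first: gamma(0) (1 - phi_1^2) = c_0 + phi_1 c_1, so
  gamma(0) = c_0 / (1 - phi_1^2) = 2 / (1 - (0.175)^2) = 2 / 0.969375 = 2.063185.
  gamma(1) = phi_1 gamma(0) = (0.175)(2.063185) = 0.361057.
Therefore gamma(1) = 0.3611 (to 4 decimal places).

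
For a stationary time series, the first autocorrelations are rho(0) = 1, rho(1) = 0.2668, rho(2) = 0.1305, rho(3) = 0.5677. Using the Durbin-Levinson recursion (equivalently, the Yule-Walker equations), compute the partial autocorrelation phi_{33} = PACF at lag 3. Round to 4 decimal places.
\phi_{33} = 0.5601

The PACF at lag k is phi_{kk}, the last component of the solution
to the Yule-Walker system G_k phi = r_k where
  (G_k)_{ij} = rho(|i - j|), (r_k)_i = rho(i), i,j = 1..k.
Equivalently, Durbin-Levinson gives phi_{kk} iteratively:
  phi_{11} = rho(1)
  phi_{kk} = [rho(k) - sum_{j=1..k-1} phi_{k-1,j} rho(k-j)]
            / [1 - sum_{j=1..k-1} phi_{k-1,j} rho(j)],
  phi_{k,j} = phi_{k-1,j} - phi_{kk} phi_{k-1,k-j},  j = 1..k-1.
Step k = 1:
  phi_11 = rho(1) = 0.2668.
Step k = 2:
  phi_22 = [rho(2) - phi_11 rho(1)] / [1 - phi_11 rho(1)] = [0.1305 - (0.2668)(0.2668)] / [1 - (0.2668)(0.2668)]
         = 0.05931776 / 0.92881776 = 0.063864.
  Update: phi_21 = phi_11 - phi_22 phi_11 = 0.2668 - (0.063864)(0.2668) = 0.249761.
Step k = 3:
  phi_33 = [rho(3) - phi_21 rho(2) - phi_22 rho(1)] / [1 - phi_21 rho(1) - phi_22 rho(2)]
    numerator   = 0.5677 - (0.249761)(0.1305) - (0.063864)(0.2668) = 0.51806733
    denominator = 1 - (0.249761)(0.2668) - (0.063864)(0.1305) = 0.92502951
  phi_33 = 0.51806733 / 0.92502951 = 0.5601.
Therefore phi_{33} = 0.5601.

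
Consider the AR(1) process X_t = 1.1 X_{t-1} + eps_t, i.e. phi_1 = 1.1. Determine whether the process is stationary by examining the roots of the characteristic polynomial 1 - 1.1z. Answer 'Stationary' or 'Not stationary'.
\text{Not stationary}

The AR(p) characteristic polynomial is P(z) = 1 - 1.1z.
Stationarity requires all roots to lie outside the unit circle, i.e. |z| > 1 for every root.
This is linear in z: 1 + (-1.1) z = 0  =>  z = -1/(-1.1) = 0.909091,  |z| = 0.909091.
Moduli of all roots: 0.9091.
All moduli strictly greater than 1? No.
Verdict: Not stationary.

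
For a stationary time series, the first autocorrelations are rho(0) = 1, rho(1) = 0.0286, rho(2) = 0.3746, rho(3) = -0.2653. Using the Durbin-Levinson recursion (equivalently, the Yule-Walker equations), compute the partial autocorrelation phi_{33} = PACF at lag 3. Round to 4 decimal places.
\phi_{33} = -0.3290

The PACF at lag k is phi_{kk}, the last component of the solution
to the Yule-Walker system G_k phi = r_k where
  (G_k)_{ij} = rho(|i - j|), (r_k)_i = rho(i), i,j = 1..k.
Equivalently, Durbin-Levinson gives phi_{kk} iteratively:
  phi_{11} = rho(1)
  phi_{kk} = [rho(k) - sum_{j=1..k-1} phi_{k-1,j} rho(k-j)]
            / [1 - sum_{j=1..k-1} phi_{k-1,j} rho(j)],
  phi_{k,j} = phi_{k-1,j} - phi_{kk} phi_{k-1,k-j},  j = 1..k-1.
Step k = 1:
  phi_11 = rho(1) = 0.0286.
Step k = 2:
  phi_22 = [rho(2) - phi_11 rho(1)] / [1 - phi_11 rho(1)] = [0.3746 - (0.0286)(0.0286)] / [1 - (0.0286)(0.0286)]
         = 0.37378204 / 0.99918204 = 0.374088.
  Update: phi_21 = phi_11 - phi_22 phi_11 = 0.0286 - (0.374088)(0.0286) = 0.017901.
Step k = 3:
  phi_33 = [rho(3) - phi_21 rho(2) - phi_22 rho(1)] / [1 - phi_21 rho(1) - phi_22 rho(2)]
    numerator   = -0.2653 - (0.017901)(0.3746) - (0.374088)(0.0286) = -0.28270466
    denominator = 1 - (0.017901)(0.0286) - (0.374088)(0.3746) = 0.85935465
  phi_33 = -0.28270466 / 0.85935465 = -0.329.
Therefore phi_{33} = -0.3290.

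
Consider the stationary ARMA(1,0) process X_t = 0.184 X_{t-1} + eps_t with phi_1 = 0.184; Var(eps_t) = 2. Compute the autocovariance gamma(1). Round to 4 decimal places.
\gamma(1) = 0.3809

Multiply the model equation by X_{t-k} and take expectations. With theta_0 = psi_0 = 1 and psi_j the MA(infinity) weights, this gives
  gamma(k) - sum_i phi_i gamma(k-i) = c_k,
  c_k = sigma^2 * sum_{j=k..q} theta_j psi_{j-k}   (c_k = 0 for k > q),
using gamma(-m) = gamma(m).
Pure AR (q = 0): c_0 = sigma^2 = 2, c_k = 0 for k >= 1.
Equations for k = 0 and k = 1 (AR order 1):
  gamma(0) = phi_1 gamma(1) + c_0
  gamma(1) = phi_1 gamma(0) + c_1
Substituting the second into the first: gamma(0) (1 - phi_1^2) = c_0 + phi_1 c_1, so
  gamma(0) = c_0 / (1 - phi_1^2) = 2 / (1 - (0.184)^2) = 2 / 0.966144 = 2.070085.
  gamma(1) = phi_1 gamma(0) = (0.184)(2.070085) = 0.380896.
Therefore gamma(1) = 0.3809 (to 4 decimal places).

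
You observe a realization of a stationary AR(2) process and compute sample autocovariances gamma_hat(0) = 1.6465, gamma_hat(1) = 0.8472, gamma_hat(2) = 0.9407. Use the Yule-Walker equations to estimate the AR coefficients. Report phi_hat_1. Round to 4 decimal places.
\hat\phi_{1} = 0.3000

The Yule-Walker equations for an AR(p) process read, in matrix form,
  Gamma_p phi = r_p,   with   (Gamma_p)_{ij} = gamma(|i - j|),
                       (r_p)_i = gamma(i),   i,j = 1..p.
Substitute the sample gammas (Toeplitz matrix and right-hand side of size 2):
  Gamma_p = [[1.6465, 0.8472], [0.8472, 1.6465]]
  r_p     = [0.8472, 0.9407]
Written out:
  1.6465 phi_1 + 0.8472 phi_2 = 0.8472
  0.8472 phi_1 + 1.6465 phi_2 = 0.9407
Solve by Cramer's rule:
  det = gamma(0)^2 - gamma(1)^2 = (1.6465)^2 - (0.8472)^2 = 2.71096225 - 0.71774784 = 1.99321441
  phi_hat_1 = [gamma(1) gamma(0) - gamma(1) gamma(2)] / det = [(0.8472)(1.6465) - (0.8472)(0.9407)] / 1.99321441 = 0.59795376 / 1.99321441 = 0.3
  phi_hat_2 = [gamma(0) gamma(2) - gamma(1)^2] / det = [(1.6465)(0.9407) - (0.8472)^2] / 1.99321441 = 0.83111471 / 1.99321441 = 0.417
So phi_hat = [0.3000, 0.4170].
Therefore phi_hat_1 = 0.3000.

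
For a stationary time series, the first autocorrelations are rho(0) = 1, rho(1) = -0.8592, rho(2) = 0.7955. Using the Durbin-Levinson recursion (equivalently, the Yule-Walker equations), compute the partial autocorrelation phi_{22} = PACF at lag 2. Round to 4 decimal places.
\phi_{22} = 0.2188

The PACF at lag k is phi_{kk}, the last component of the solution
to the Yule-Walker system G_k phi = r_k where
  (G_k)_{ij} = rho(|i - j|), (r_k)_i = rho(i), i,j = 1..k.
Equivalently, Durbin-Levinson gives phi_{kk} iteratively:
  phi_{11} = rho(1)
  phi_{kk} = [rho(k) - sum_{j=1..k-1} phi_{k-1,j} rho(k-j)]
            / [1 - sum_{j=1..k-1} phi_{k-1,j} rho(j)],
  phi_{k,j} = phi_{k-1,j} - phi_{kk} phi_{k-1,k-j},  j = 1..k-1.
Step k = 1:
  phi_11 = rho(1) = -0.8592.
Step k = 2:
  phi_22 = [rho(2) - phi_11 rho(1)] / [1 - phi_11 rho(1)] = [0.7955 - (-0.8592)(-0.8592)] / [1 - (-0.8592)(-0.8592)]
         = 0.05727536 / 0.26177536 = 0.2188.
Therefore phi_{22} = 0.2188.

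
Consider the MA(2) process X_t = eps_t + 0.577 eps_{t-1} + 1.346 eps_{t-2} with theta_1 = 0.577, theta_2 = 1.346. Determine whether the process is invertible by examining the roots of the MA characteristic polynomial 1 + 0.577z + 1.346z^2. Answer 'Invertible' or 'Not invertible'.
\text{Not invertible}

The MA(q) characteristic polynomial is P(z) = 1 + 0.577z + 1.346z^2.
Invertibility requires all roots to lie outside the unit circle, i.e. |z| > 1 for every root.
Set 1 + (0.577) z + (1.346) z^2 = 0, i.e. a z^2 + b z + c = 0 with a = 1.346, b = 0.577, c = 1.
Discriminant D = b^2 - 4ac = (0.577)^2 - 4*(1.346)*1 = 0.332929 - (5.384) = -5.051071.
D < 0, so the roots are the complex-conjugate pair z = (-b +/- i sqrt(-D)) / (2a) = -0.2143 +/- 0.8349i.
For a conjugate pair |z|^2 = z * conj(z) = (product of roots) = c/a = 1/(1.346) = 0.742942, so |z| = sqrt(0.742942) = 0.8619 for both roots.
Moduli of all roots: 0.8619, 0.8619.
All moduli strictly greater than 1? No.
Verdict: Not invertible.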